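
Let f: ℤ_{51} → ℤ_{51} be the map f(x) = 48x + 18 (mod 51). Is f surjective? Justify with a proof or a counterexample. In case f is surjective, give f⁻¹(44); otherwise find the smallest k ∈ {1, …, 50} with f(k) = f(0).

17

By definition, f is surjective if every y in the codomain equals f(x) for some x in the domain.
Since gcd(48, 51) = 3, we have 48x ≡ 0 (mod 3) for all x, so f(x) ≡ 0 (mod 3).
But 1 ≢ 0 (mod 3), so 1 ∈ ℤ_{51} has no preimage. Thus f is not surjective.
Since f is not surjective, we find the least positive k with f(k) = f(0): this means 48k ≡ 0 (mod 51), i.e. 51 ∣ 48k. Since gcd(48, 51) = 3, dividing through by 3 this holds exactly when 17 ∣ 16k, and as gcd(16, 17) = 1, exactly when 17 ∣ k.
The smallest positive such k is 17.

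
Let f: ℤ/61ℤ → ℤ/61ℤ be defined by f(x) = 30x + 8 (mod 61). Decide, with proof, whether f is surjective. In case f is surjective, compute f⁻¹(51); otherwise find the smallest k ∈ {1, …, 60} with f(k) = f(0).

Since gcd(30, 61) = 1, 30 is invertible modulo 61. Euclid's algorithm: 61 = 2·30 + 1; back-substituting gives 1 = 59·30 − 29·61, so 30⁻¹ ≡ 59 (mod 61).
Then y ↦ 59(y − 8) is a two-sided inverse to f, so every y ∈ ℤ/61ℤ has a preimage.
Therefore f is surjective.
Since f is surjective, we compute f⁻¹(51): solve 30x + 8 ≡ 51 (mod 61), i.e. 30x ≡ 43 (mod 61).
Multiplying by 30⁻¹ = 59 gives x ≡ 59·43 = 2537 = 41·61 + 36 ≡ 36 (mod 61).
Check: f(36) = 30·36 + 8 = 1088 = 17·61 + 51 ≡ 51 (mod 61).

36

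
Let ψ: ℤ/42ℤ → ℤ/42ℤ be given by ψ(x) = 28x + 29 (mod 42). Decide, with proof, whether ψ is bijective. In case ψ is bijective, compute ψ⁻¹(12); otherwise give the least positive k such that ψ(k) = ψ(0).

3

We have gcd(28, 42) = 14 > 1. Taking x_1 = 0 and x_2 = 3: ψ(0) = 29 and ψ(3) = 28·3 + 29 = 113 ≡ 29 (mod 42).
So ψ(0) = ψ(3) while 0 ≠ 3, thus ψ is not injective, hence not bijective.
Since ψ is not bijective, we find the least positive k with ψ(k) = ψ(0): this means 28k ≡ 0 (mod 42), i.e. 42 ∣ 28k. Since gcd(28, 42) = 14, dividing through by 14 this holds exactly when 3 ∣ 2k, and as gcd(2, 3) = 1, exactly when 3 ∣ k.
The smallest positive such k is 3.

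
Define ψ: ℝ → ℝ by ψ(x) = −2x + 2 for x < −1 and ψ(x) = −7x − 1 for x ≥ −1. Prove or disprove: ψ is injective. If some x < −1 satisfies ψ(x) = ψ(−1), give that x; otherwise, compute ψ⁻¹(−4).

-2

Both pieces are strictly decreasing (slopes −2 and −7), so each is injective on its own interval.
The left piece maps (−∞, −1) onto (4, ∞); the right piece maps [−1, ∞) onto (−∞, 6].
These images overlap. In particular ψ(−1) = 6 (right piece), and solving −2x + 2 = 6 on the left piece gives x = −2 < −1.
So ψ(−2) = ψ(−1) with −2 ≠ −1, and ψ is not injective. This x = −2 is the requested value below −1.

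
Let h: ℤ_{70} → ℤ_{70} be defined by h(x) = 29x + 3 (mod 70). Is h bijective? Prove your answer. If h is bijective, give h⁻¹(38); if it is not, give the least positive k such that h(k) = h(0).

35

If h(x_1) = h(x_2), then 29x_1 ≡ 29x_2 (mod 70). Because gcd(29, 70) = 1, we may cancel 29 to get x_1 ≡ x_2 (mod 70).
We now compute 29⁻¹ mod 70 explicitly. Euclid's algorithm: 70 = 2·29 + 12, 29 = 2·12 + 5, 12 = 2·5 + 2, 5 = 2·2 + 1; back-substituting gives 1 = 29·29 − 12·70, so 29⁻¹ ≡ 29 (mod 70).
Then y ↦ 29(y − 3) is a two-sided inverse to h, so every y ∈ ℤ_{70} has a preimage.
Thus h is bijective.
Since h is bijective, we find h⁻¹(38): we need 29x ≡ 38 − 3 ≡ 35 (mod 70). Using 29⁻¹ = 29: x ≡ 29·35 = 1015 = 14·70 + 35, so x = 35.
Check: h(35) = 29·35 + 3 = 1018 = 14·70 + 38 ≡ 38 (mod 70).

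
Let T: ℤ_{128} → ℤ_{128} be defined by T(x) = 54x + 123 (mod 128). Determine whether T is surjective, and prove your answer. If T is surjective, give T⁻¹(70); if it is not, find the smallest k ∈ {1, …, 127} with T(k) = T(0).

By definition, T is surjective if every y in the codomain equals T(x) for some x in the domain.
Since gcd(54, 128) = 2, we have 54x ≡ 0 (mod 2) for all x, so T(x) ≡ 1 (mod 2).
But 0 ≢ 1 (mod 2), so 0 ∈ ℤ_{128} has no preimage. So T is not surjective.
Since T is not surjective, we find the least positive k with T(k) = T(0): this means 54k ≡ 0 (mod 128), i.e. 128 ∣ 54k. Since gcd(54, 128) = 2, dividing through by 2 this holds exactly when 64 ∣ 27k, and as gcd(27, 64) = 1, exactly when 64 ∣ k.
The smallest positive such k is 64.

64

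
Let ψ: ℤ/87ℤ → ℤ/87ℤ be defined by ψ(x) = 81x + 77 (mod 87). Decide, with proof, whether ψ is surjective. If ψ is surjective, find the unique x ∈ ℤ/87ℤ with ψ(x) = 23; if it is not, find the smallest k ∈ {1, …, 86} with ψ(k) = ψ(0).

By definition, surjectivity means every element of the codomain has a preimage under ψ.
Since gcd(81, 87) = 3, we have 81x ≡ 0 (mod 3) for all x, so ψ(x) ≡ 2 (mod 3).
But 0 ≢ 2 (mod 3), so 0 ∈ ℤ/87ℤ has no preimage. Thus ψ is not surjective.
Since ψ is not surjective, we find the least positive k with ψ(k) = ψ(0): this means 81k ≡ 0 (mod 87), i.e. 87 ∣ 81k. Since gcd(81, 87) = 3, dividing through by 3 this holds exactly when 29 ∣ 27k, and as gcd(27, 29) = 1, exactly when 29 ∣ k.
The smallest positive such k is 29.

29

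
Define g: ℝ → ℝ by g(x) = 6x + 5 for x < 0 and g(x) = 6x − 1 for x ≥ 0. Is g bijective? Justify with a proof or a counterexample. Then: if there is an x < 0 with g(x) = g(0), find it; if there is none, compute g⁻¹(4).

-1

Both pieces are strictly increasing (slopes 6 and 6), so each is injective on its own interval.
The left piece maps (−∞, 0) onto (−∞, 5); the right piece maps [0, ∞) onto [−1, ∞).
These images overlap. In particular g(0) = −1 (right piece), and solving 6x + 5 = −1 on the left piece gives x = −1 < 0.
So g(−1) = g(0) with −1 ≠ 0, and g is not injective, hence not bijective. This x = −1 is the requested value below 0.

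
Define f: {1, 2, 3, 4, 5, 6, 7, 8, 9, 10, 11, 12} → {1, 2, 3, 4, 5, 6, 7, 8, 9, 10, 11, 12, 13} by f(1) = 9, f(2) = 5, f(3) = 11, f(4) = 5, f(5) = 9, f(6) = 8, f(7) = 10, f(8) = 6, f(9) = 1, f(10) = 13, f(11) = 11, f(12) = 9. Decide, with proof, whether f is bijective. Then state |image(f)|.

f(2) = 5 = f(4) with 2 ≠ 4, so f is not injective, hence not bijective.
The image of f is {1, 5, 6, 8, 9, 10, 11, 13}, which has 8 elements.

8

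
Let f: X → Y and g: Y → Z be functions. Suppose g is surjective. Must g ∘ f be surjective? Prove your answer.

No. Take X = {1}, Y = Z = {1, 2, 3, 4, 5, 6}, f(1) = 1, and g = identity (surjective).
Then (g ∘ f)(1) = 1, and 6 ∈ Z has no preimage under g ∘ f, so g ∘ f is not surjective.

not surjective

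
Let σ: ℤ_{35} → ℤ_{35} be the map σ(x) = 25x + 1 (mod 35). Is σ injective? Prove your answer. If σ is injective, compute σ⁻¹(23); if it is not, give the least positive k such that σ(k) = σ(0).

Recall that σ is injective if σ(u) = σ(v) implies u = v.
We have gcd(25, 35) = 5 > 1. Taking u = 0 and v = 7: σ(0) = 1 and σ(7) = 25·7 + 1 = 176 ≡ 1 (mod 35).
So σ(0) = σ(7) while 0 ≠ 7, hence σ is not injective.
Since σ is not injective, we find the least positive k with σ(k) = σ(0): this means 25k ≡ 0 (mod 35), i.e. 35 ∣ 25k. Since gcd(25, 35) = 5, dividing through by 5 this holds exactly when 7 ∣ 5k, and as gcd(5, 7) = 1, exactly when 7 ∣ k.
The smallest positive such k is 7.

7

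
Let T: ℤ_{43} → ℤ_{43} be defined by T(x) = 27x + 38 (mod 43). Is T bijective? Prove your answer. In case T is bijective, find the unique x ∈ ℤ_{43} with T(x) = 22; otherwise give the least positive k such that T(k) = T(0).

1

By definition, T is injective if T(x_1) = T(x_2) implies x_1 = x_2.
Suppose T(x_1) = T(x_2) in ℤ_{43}. Then 27x_1 + 38 ≡ 27x_2 + 38 (mod 43), thus 27(x_1 − x_2) ≡ 0 (mod 43).
Since gcd(27, 43) = 1, 27 is invertible modulo 43, thus x_1 − x_2 ≡ 0 (mod 43), i.e. x_1 = x_2.
We now compute 27⁻¹ mod 43 explicitly. Euclid's algorithm: 43 = 1·27 + 16, 27 = 1·16 + 11, 16 = 1·11 + 5, 11 = 2·5 + 1; back-substituting gives 1 = 8·27 − 5·43, so 27⁻¹ ≡ 8 (mod 43).
Then y ↦ 8(y − 38) is a two-sided inverse to T, so every y ∈ ℤ_{43} has a preimage.
Thus T is bijective.
Since T is bijective, we find T⁻¹(22): we need 27x ≡ 22 − 38 ≡ 27 (mod 43). Using 27⁻¹ = 8: x ≡ 8·27 = 216 = 5·43 + 1, so x = 1.
Check: T(1) = 27·1 + 38 = 65 = 1·43 + 22 ≡ 22 (mod 43).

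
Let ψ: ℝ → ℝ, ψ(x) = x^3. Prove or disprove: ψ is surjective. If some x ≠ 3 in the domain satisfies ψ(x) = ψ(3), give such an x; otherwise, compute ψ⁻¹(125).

For any y ∈ ℝ, x = y^{1/3} ∈ ℝ gives ψ(x) = y, so ψ is surjective.
Since x ↦ x^3 is strictly increasing on ℝ, it is injective there, so no x ≠ 3 in the domain has ψ(x) = ψ(3). We therefore compute ψ⁻¹(125) = 125^{1/3} = 5 (indeed 5^3 = 125).

5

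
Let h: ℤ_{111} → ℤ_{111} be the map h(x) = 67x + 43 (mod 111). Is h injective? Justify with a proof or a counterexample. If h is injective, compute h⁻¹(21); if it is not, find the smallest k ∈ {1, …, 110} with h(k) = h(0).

By definition, injectivity means: for all s, t in the domain, h(s) = h(t) implies s = t.
If h(s) = h(t), then 67s ≡ 67t (mod 111). Because gcd(67, 111) = 1, we may cancel 67 to get s ≡ t (mod 111).
Therefore h is injective.
We now compute 67⁻¹ mod 111 explicitly. Euclid's algorithm: 111 = 1·67 + 44, 67 = 1·44 + 23, 44 = 1·23 + 21, 23 = 1·21 + 2, 21 = 10·2 + 1; back-substituting gives 1 = 58·67 − 35·111, so 67⁻¹ ≡ 58 (mod 111).
Since h is injective, we compute h⁻¹(21): solve 67x + 43 ≡ 21 (mod 111), i.e. 67x ≡ 89 (mod 111).
Multiplying by 67⁻¹ = 58 gives x ≡ 58·89 = 5162 = 46·111 + 56 ≡ 56 (mod 111).
Check: h(56) = 67·56 + 43 = 3795 = 34·111 + 21 ≡ 21 (mod 111).

56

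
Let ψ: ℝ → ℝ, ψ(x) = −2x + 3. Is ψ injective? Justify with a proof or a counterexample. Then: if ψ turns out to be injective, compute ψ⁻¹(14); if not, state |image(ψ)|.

-11/2

Suppose ψ(a) = ψ(b). Then −2a + 3 = −2b + 3, so −2a = −2b, thus a = b.
Therefore ψ is injective.
Since ψ is injective, we compute ψ⁻¹(14) = (14 − 3)/(−2) = −11/2.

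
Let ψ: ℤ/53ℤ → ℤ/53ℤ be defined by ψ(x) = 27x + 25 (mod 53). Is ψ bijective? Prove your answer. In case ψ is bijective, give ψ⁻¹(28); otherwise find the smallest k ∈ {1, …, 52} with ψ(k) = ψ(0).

6

If ψ(s) = ψ(t), then 27s ≡ 27t (mod 53). Because gcd(27, 53) = 1, we may cancel 27 to get s ≡ t (mod 53).
We now compute 27⁻¹ mod 53 explicitly. Euclid's algorithm: 53 = 1·27 + 26, 27 = 1·26 + 1; back-substituting gives 1 = 2·27 − 1·53, so 27⁻¹ ≡ 2 (mod 53).
For any y ∈ ℤ/53ℤ, x = 2(y − 25) mod 53 satisfies ψ(x) = 27·2(y − 25) + 25 ≡ y (since 27·2 ≡ 1 mod 53). So every y has a preimage.
Hence ψ is bijective.
Since ψ is bijective, we compute ψ⁻¹(28): solve 27x + 25 ≡ 28 (mod 53), i.e. 27x ≡ 3 (mod 53).
Multiplying by 27⁻¹ = 2 gives x ≡ 2·3 = 6 ≡ 6 (mod 53).
Check: ψ(6) = 27·6 + 25 = 187 = 3·53 + 28 ≡ 28 (mod 53).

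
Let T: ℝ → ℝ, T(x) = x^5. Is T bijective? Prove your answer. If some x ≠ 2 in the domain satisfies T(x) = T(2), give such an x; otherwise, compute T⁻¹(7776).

On ℝ, x ↦ x^5 is strictly increasing (injective) and for any y ∈ ℝ the 5th root y^{1/5} lies in ℝ (surjective). So T is bijective.
Since x ↦ x^5 is strictly increasing on ℝ, it is injective there, so no x ≠ 2 in the domain has T(x) = T(2). We therefore compute T⁻¹(7776) = 7776^{1/5} = 6 (indeed 6^5 = 7776).

6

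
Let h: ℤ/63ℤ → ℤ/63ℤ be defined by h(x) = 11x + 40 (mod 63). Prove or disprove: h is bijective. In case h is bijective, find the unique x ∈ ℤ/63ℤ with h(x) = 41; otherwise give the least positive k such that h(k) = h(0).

If h(a) = h(b), then 11a ≡ 11b (mod 63). Because gcd(11, 63) = 1, we may cancel 11 to get a ≡ b (mod 63).
We now compute 11⁻¹ mod 63 explicitly. Euclid's algorithm: 63 = 5·11 + 8, 11 = 1·8 + 3, 8 = 2·3 + 2, 3 = 1·2 + 1; back-substituting gives 1 = 23·11 − 4·63, so 11⁻¹ ≡ 23 (mod 63).
For any y ∈ ℤ/63ℤ, x = 23(y − 40) mod 63 satisfies h(x) = 11·23(y − 40) + 40 ≡ y (since 11·23 ≡ 1 mod 63). So every y has a preimage.
So h is bijective.
Since h is bijective, we find h⁻¹(41): we need 11x ≡ 41 − 40 ≡ 1 (mod 63). Using 11⁻¹ = 23: x ≡ 23·1 = 23, so x = 23.
Check: h(23) = 11·23 + 40 = 293 = 4·63 + 41 ≡ 41 (mod 63).

23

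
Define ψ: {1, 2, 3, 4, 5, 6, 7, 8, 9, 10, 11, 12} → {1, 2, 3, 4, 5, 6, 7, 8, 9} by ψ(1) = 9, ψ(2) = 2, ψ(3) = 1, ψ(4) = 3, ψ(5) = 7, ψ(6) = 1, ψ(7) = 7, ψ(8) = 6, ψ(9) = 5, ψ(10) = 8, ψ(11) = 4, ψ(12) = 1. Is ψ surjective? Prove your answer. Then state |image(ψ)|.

9

Every element of the codomain has a preimage: 1 = ψ(3), 2 = ψ(2), 3 = ψ(4), 4 = ψ(11), 5 = ψ(9), 6 = ψ(8), 7 = ψ(5), 8 = ψ(10), 9 = ψ(1).
So ψ is surjective.
The image of ψ is {1, 2, 3, 4, 5, 6, 7, 8, 9}, which has 9 elements.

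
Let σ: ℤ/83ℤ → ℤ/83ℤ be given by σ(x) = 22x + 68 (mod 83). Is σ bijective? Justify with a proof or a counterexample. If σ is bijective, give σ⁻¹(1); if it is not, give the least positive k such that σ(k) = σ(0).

46

Recall that injectivity means: for all u, v in the domain, σ(u) = σ(v) implies u = v.
If σ(u) = σ(v), then 22u ≡ 22v (mod 83). Because gcd(22, 83) = 1, we may cancel 22 to get u ≡ v (mod 83).
We now compute 22⁻¹ mod 83 explicitly. Euclid's algorithm: 83 = 3·22 + 17, 22 = 1·17 + 5, 17 = 3·5 + 2, 5 = 2·2 + 1; back-substituting gives 1 = 34·22 − 9·83, so 22⁻¹ ≡ 34 (mod 83).
For any y ∈ ℤ/83ℤ, x = 34(y − 68) mod 83 satisfies σ(x) = 22·34(y − 68) + 68 ≡ y (since 22·34 ≡ 1 mod 83). So every y has a preimage.
Hence σ is bijective.
Since σ is bijective, we find σ⁻¹(1): we need 22x ≡ 1 − 68 ≡ 16 (mod 83). Using 22⁻¹ = 34: x ≡ 34·16 = 544 = 6·83 + 46, so x = 46.
Check: σ(46) = 22·46 + 68 = 1080 = 13·83 + 1 ≡ 1 (mod 83).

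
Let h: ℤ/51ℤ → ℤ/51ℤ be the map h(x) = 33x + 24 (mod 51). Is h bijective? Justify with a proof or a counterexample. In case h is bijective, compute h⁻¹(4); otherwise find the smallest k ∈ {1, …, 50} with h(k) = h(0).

Recall that injectivity means: for all a, b in the domain, h(a) = h(b) implies a = b.
We have gcd(33, 51) = 3 > 1. Taking a = 0 and b = 17: h(0) = 24 and h(17) = 33·17 + 24 = 585 ≡ 24 (mod 51).
So h(0) = h(17) while 0 ≠ 17, therefore h is not injective, hence not bijective.
Since h is not bijective, we find the least positive k with h(k) = h(0): this means 33k ≡ 0 (mod 51), i.e. 51 ∣ 33k. Since gcd(33, 51) = 3, dividing through by 3 this holds exactly when 17 ∣ 11k, and as gcd(11, 17) = 1, exactly when 17 ∣ k.
The smallest positive such k is 17.

17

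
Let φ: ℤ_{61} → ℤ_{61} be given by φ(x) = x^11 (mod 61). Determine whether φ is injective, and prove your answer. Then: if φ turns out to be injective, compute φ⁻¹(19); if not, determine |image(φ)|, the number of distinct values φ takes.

39

Since 61 is prime, the nonzero elements of ℤ_{61} form a cyclic group of order 60.
As gcd(11, 60) = 1, raising to the 11th power is a bijection on this group: if s^11 ≡ t^11 then (st^{−1})^11 = 1, and the only element of order dividing gcd(11, 60) = 1 is 1, so s = t.
With φ(0) = 0 this makes φ injective on all of ℤ_{61}, hence bijective (finite equal-size domain and codomain). In particular φ is injective.
Since φ is injective, we find the preimage of 19. The inverse of x ↦ x^11 on (ℤ_{61})^× is x ↦ x^11, because 11·11 = 121 = 2·60 + 1 ≡ 1 (mod 60) and x^{60} = 1 for x ≠ 0 (Fermat). So φ⁻¹(19) = 19^11 mod 61.
Repeated squaring mod 61: 19^1 ≡ 19, 19^2 ≡ 19² = 361 ≡ 56, 19^4 ≡ 56² = 3136 ≡ 25, 19^8 ≡ 25² = 625 ≡ 15. Since 11 = 8 + 2 + 1, 19^11 ≡ 15·56·19: 15·56 = 840 ≡ 47, then 47·19 = 893 ≡ 39. So 19^11 ≡ 39 (mod 61).
Hence φ⁻¹(19) = 39.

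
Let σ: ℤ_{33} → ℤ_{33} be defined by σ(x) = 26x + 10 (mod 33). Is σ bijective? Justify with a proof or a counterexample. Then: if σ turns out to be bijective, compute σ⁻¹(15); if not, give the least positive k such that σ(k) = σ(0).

By definition, σ is injective if σ(u) = σ(v) implies u = v.
Suppose σ(u) = σ(v) in ℤ_{33}. Then 26u + 10 ≡ 26v + 10 (mod 33), hence 26(u − v) ≡ 0 (mod 33).
Since gcd(26, 33) = 1, 26 is invertible modulo 33, thus u − v ≡ 0 (mod 33), i.e. u = v.
We now compute 26⁻¹ mod 33 explicitly. Euclid's algorithm: 33 = 1·26 + 7, 26 = 3·7 + 5, 7 = 1·5 + 2, 5 = 2·2 + 1; back-substituting gives 1 = 14·26 − 11·33, so 26⁻¹ ≡ 14 (mod 33).
Then y ↦ 14(y − 10) is a two-sided inverse to σ, so every y ∈ ℤ_{33} has a preimage.
Hence σ is bijective.
Since σ is bijective, we find σ⁻¹(15): we need 26x ≡ 15 − 10 ≡ 5 (mod 33). Using 26⁻¹ = 14: x ≡ 14·5 = 70 = 2·33 + 4, so x = 4.
Check: σ(4) = 26·4 + 10 = 114 = 3·33 + 15 ≡ 15 (mod 33).

4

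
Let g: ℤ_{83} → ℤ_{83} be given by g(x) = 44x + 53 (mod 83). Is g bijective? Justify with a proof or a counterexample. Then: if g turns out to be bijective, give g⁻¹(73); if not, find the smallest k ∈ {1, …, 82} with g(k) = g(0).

8

By definition, g is injective when g(s) = g(t) forces s = t.
Suppose g(s) = g(t) in ℤ_{83}. Then 44s + 53 ≡ 44t + 53 (mod 83), hence 44(s − t) ≡ 0 (mod 83).
Since gcd(44, 83) = 1, 44 is invertible modulo 83, hence s − t ≡ 0 (mod 83), i.e. s = t.
We now compute 44⁻¹ mod 83 explicitly. Euclid's algorithm: 83 = 1·44 + 39, 44 = 1·39 + 5, 39 = 7·5 + 4, 5 = 1·4 + 1; back-substituting gives 1 = 17·44 − 9·83, so 44⁻¹ ≡ 17 (mod 83).
For any y ∈ ℤ_{83}, x = 17(y − 53) mod 83 satisfies g(x) = 44·17(y − 53) + 53 ≡ y (since 44·17 ≡ 1 mod 83). So every y has a preimage.
So g is bijective.
Since g is bijective, we compute g⁻¹(73): solve 44x + 53 ≡ 73 (mod 83), i.e. 44x ≡ 20 (mod 83).
Multiplying by 44⁻¹ = 17 gives x ≡ 17·20 = 340 = 4·83 + 8 ≡ 8 (mod 83).
Check: g(8) = 44·8 + 53 = 405 = 4·83 + 73 ≡ 73 (mod 83).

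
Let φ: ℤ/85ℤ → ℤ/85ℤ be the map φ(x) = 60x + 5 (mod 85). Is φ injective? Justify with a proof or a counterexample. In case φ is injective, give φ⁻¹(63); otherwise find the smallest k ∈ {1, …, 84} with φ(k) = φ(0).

We have gcd(60, 85) = 5 > 1. Taking u = 0 and v = 17: φ(0) = 5 and φ(17) = 60·17 + 5 = 1025 ≡ 5 (mod 85).
So φ(0) = φ(17) while 0 ≠ 17, therefore φ is not injective.
Since φ is not injective, we find the least positive k with φ(k) = φ(0): this means 60k ≡ 0 (mod 85), i.e. 85 ∣ 60k. Since gcd(60, 85) = 5, dividing through by 5 this holds exactly when 17 ∣ 12k, and as gcd(12, 17) = 1, exactly when 17 ∣ k.
The smallest positive such k is 17.

17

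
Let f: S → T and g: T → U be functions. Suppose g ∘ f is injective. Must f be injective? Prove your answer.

Suppose f(a) = f(b). Applying g: (g ∘ f)(a) = (g ∘ f)(b). Since g ∘ f is injective, a = b. Thus f is injective.

injective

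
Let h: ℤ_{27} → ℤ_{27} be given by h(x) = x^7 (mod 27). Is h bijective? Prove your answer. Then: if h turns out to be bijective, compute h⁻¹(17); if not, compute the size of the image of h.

19

h(0) = 0^7 = 0.
h(3): Repeated squaring mod 27: 3^1 ≡ 3, 3^2 ≡ 3² = 9, 3^4 ≡ 9² = 81 ≡ 0. Since 7 = 4 + 2 + 1, 3^7 ≡ 0·9·3: 0·9 = 0, then 0·3 = 0. So 3^7 ≡ 0 (mod 27).
So h(0) = h(3) = 0 while 0 ≠ 3, thus h is not injective, hence not bijective.
Since h is not bijective, we determine |image(h)|. Computing x^7 mod 27 for each x (by repeated squaring, reducing mod 27 at every step), the values h(0), h(1), …, h(26) are: 0, 1, 20, 0, 22, 14, 0, 16, 8, 0, 10, 2, 0, 4, 23, 0, 25, 17, 0, 19, 11, 0, 13, 5, 0, 7, 26.
The distinct values are {0, 1, 2, 4, 5, 7, 8, 10, 11, 13, 14, 16, 17, 19, 20, 22, 23, 25, 26}; there are 19 of them.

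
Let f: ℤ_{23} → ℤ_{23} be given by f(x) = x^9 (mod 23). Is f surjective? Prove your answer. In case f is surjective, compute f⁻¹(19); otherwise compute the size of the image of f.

11

Since 23 is prime, the nonzero elements of ℤ_{23} form a cyclic group of order 22.
As gcd(9, 22) = 1, raising to the 9th power is a bijection on this group: if u^9 ≡ v^9 then (uv^{−1})^9 = 1, and the only element of order dividing gcd(9, 22) = 1 is 1, so u = v.
With f(0) = 0 this makes f injective on all of ℤ_{23}, hence bijective (finite equal-size domain and codomain). In particular f is surjective.
Since f is surjective, we find the preimage of 19. The inverse of x ↦ x^9 on (ℤ_{23})^× is x ↦ x^5, because 9·5 = 45 = 2·22 + 1 ≡ 1 (mod 22) and x^{22} = 1 for x ≠ 0 (Fermat). So f⁻¹(19) = 19^5 mod 23.
Repeated squaring mod 23: 19^1 ≡ 19, 19^2 ≡ 19² = 361 ≡ 16, 19^4 ≡ 16² = 256 ≡ 3. Since 5 = 4 + 1, 19^5 ≡ 3·19: 3·19 = 57 ≡ 11. So 19^5 ≡ 11 (mod 23).
Hence f⁻¹(19) = 11.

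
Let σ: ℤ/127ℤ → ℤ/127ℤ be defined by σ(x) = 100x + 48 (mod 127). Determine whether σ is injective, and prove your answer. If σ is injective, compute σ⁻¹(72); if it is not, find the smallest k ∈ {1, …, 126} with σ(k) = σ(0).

112

Recall: σ is injective when σ(u) = σ(v) forces u = v.
If σ(u) = σ(v), then 100u ≡ 100v (mod 127). Because gcd(100, 127) = 1, we may cancel 100 to get u ≡ v (mod 127).
Therefore σ is injective.
We now compute 100⁻¹ mod 127 explicitly. Euclid's algorithm: 127 = 1·100 + 27, 100 = 3·27 + 19, 27 = 1·19 + 8, 19 = 2·8 + 3, 8 = 2·3 + 2, 3 = 1·2 + 1; back-substituting gives 1 = 47·100 − 37·127, so 100⁻¹ ≡ 47 (mod 127).
Since σ is injective, we compute σ⁻¹(72): solve 100x + 48 ≡ 72 (mod 127), i.e. 100x ≡ 24 (mod 127).
Multiplying by 100⁻¹ = 47 gives x ≡ 47·24 = 1128 = 8·127 + 112 ≡ 112 (mod 127).
Check: σ(112) = 100·112 + 48 = 11248 = 88·127 + 72 ≡ 72 (mod 127).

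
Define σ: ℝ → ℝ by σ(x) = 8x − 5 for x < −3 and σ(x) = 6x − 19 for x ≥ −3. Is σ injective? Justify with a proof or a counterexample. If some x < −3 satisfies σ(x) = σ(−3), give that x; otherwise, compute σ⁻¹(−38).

-4

Both pieces are strictly increasing (slopes 8 and 6), so each is injective on its own interval.
The left piece maps (−∞, −3) onto (−∞, −29); the right piece maps [−3, ∞) onto [−37, ∞).
These images overlap. In particular σ(−3) = −37 (right piece), and solving 8x − 5 = −37 on the left piece gives x = −4 < −3.
So σ(−4) = σ(−3) with −4 ≠ −3, and σ is not injective. This x = −4 is the requested value below −3.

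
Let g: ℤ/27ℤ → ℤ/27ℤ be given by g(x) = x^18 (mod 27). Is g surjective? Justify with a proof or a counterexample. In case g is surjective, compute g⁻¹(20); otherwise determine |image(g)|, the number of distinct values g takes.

g(1) = 1^18 = 1.
g(2): Repeated squaring mod 27: 2^1 ≡ 2, 2^2 ≡ 2² = 4, 2^4 ≡ 4² = 16, 2^8 ≡ 16² = 256 ≡ 13, 2^16 ≡ 13² = 169 ≡ 7. Since 18 = 16 + 2, 2^18 ≡ 7·4: 7·4 = 28 ≡ 1. So 2^18 ≡ 1 (mod 27).
So g(1) = g(2) = 1 while 1 ≠ 2, so g is not injective.
A non-injective map from the 27-element set ℤ/27ℤ to itself takes at most 26 distinct values, so it cannot be surjective. Thus g is not surjective.
Since g is not surjective, we determine |image(g)|. Computing x^18 mod 27 for each x (by repeated squaring, reducing mod 27 at every step), the values g(0), g(1), …, g(26) are: 0, 1, 1, 0, 1, 1, 0, 1, 1, 0, 1, 1, 0, 1, 1, 0, 1, 1, 0, 1, 1, 0, 1, 1, 0, 1, 1.
The distinct values are {0, 1}; there are 2 of them.

2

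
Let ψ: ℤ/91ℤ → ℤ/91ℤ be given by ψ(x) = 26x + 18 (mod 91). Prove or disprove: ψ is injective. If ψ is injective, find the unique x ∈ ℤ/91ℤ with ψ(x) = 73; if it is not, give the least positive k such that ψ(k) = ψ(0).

7

Recall that ψ is injective if ψ(s) = ψ(t) implies s = t.
We have gcd(26, 91) = 13 > 1. Taking s = 0 and t = 7: ψ(0) = 18 and ψ(7) = 26·7 + 18 = 200 ≡ 18 (mod 91).
So ψ(0) = ψ(7) while 0 ≠ 7, therefore ψ is not injective.
Since ψ is not injective, we find the least positive k with ψ(k) = ψ(0): this means 26k ≡ 0 (mod 91), i.e. 91 ∣ 26k. Since gcd(26, 91) = 13, dividing through by 13 this holds exactly when 7 ∣ 2k, and as gcd(2, 7) = 1, exactly when 7 ∣ k.
The smallest positive such k is 7.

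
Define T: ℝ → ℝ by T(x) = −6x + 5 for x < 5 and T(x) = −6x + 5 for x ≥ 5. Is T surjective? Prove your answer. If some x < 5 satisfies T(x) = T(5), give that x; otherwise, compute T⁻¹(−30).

35/6

Both pieces are strictly decreasing (slopes −6 and −6), so each is injective on its own interval.
The left piece maps (−∞, 5) onto (−25, ∞); the right piece maps [5, ∞) onto (−∞, −25].
These images together cover ℝ, so T is surjective.
Because the two images are disjoint, no x < 5 has T(x) = T(5), so we compute T⁻¹(−30): −30 lies in (−∞, −25], so solve −6x + 5 = −30: x = (−30 − 5)/(−6) = 35/6.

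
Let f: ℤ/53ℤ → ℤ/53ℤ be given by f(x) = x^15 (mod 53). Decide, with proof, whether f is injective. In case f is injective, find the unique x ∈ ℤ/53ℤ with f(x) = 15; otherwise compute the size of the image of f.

42

Since 53 is prime, the nonzero elements of ℤ/53ℤ form a cyclic group of order 52.
As gcd(15, 52) = 1, raising to the 15th power is a bijection on this group: if u^15 ≡ v^15 then (uv^{−1})^15 = 1, and the only element of order dividing gcd(15, 52) = 1 is 1, so u = v.
With f(0) = 0 this makes f injective on all of ℤ/53ℤ, hence bijective (finite equal-size domain and codomain). In particular f is injective.
Since f is injective, we find the preimage of 15. The inverse of x ↦ x^15 on (ℤ/53ℤ)^× is x ↦ x^7, because 15·7 = 105 = 2·52 + 1 ≡ 1 (mod 52) and x^{52} = 1 for x ≠ 0 (Fermat). So f⁻¹(15) = 15^7 mod 53.
Repeated squaring mod 53: 15^1 ≡ 15, 15^2 ≡ 15² = 225 ≡ 13, 15^4 ≡ 13² = 169 ≡ 10. Since 7 = 4 + 2 + 1, 15^7 ≡ 10·13·15: 10·13 = 130 ≡ 24, then 24·15 = 360 ≡ 42. So 15^7 ≡ 42 (mod 53).
Hence f⁻¹(15) = 42.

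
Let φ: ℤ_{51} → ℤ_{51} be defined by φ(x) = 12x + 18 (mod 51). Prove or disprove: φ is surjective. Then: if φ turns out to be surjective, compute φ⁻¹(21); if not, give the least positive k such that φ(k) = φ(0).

Recall: φ is surjective if every y in the codomain equals φ(x) for some x in the domain.
Since gcd(12, 51) = 3, we have 12x ≡ 0 (mod 3) for all x, so φ(x) ≡ 0 (mod 3).
But 1 ≢ 0 (mod 3), so 1 ∈ ℤ_{51} has no preimage. Hence φ is not surjective.
Since φ is not surjective, we find the least positive k with φ(k) = φ(0): this means 12k ≡ 0 (mod 51), i.e. 51 ∣ 12k. Since gcd(12, 51) = 3, dividing through by 3 this holds exactly when 17 ∣ 4k, and as gcd(4, 17) = 1, exactly when 17 ∣ k.
The smallest positive such k is 17.

17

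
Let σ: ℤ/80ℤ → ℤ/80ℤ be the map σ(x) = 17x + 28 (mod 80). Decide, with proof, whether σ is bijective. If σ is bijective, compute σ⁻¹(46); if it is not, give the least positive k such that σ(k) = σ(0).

Suppose σ(s) = σ(t) in ℤ/80ℤ. Then 17s + 28 ≡ 17t + 28 (mod 80), therefore 17(s − t) ≡ 0 (mod 80).
Since gcd(17, 80) = 1, 17 is invertible modulo 80, so s − t ≡ 0 (mod 80), i.e. s = t.
We now compute 17⁻¹ mod 80 explicitly. Euclid's algorithm: 80 = 4·17 + 12, 17 = 1·12 + 5, 12 = 2·5 + 2, 5 = 2·2 + 1; back-substituting gives 1 = 33·17 − 7·80, so 17⁻¹ ≡ 33 (mod 80).
For any y ∈ ℤ/80ℤ, x = 33(y − 28) mod 80 satisfies σ(x) = 17·33(y − 28) + 28 ≡ y (since 17·33 ≡ 1 mod 80). So every y has a preimage.
So σ is bijective.
Since σ is bijective, we find σ⁻¹(46): we need 17x ≡ 46 − 28 ≡ 18 (mod 80). Using 17⁻¹ = 33: x ≡ 33·18 = 594 = 7·80 + 34, so x = 34.
Check: σ(34) = 17·34 + 28 = 606 = 7·80 + 46 ≡ 46 (mod 80).

34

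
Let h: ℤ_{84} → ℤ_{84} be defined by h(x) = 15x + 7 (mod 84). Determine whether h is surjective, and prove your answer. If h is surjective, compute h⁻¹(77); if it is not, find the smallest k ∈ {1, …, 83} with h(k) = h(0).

28

By definition, surjectivity means every element of the codomain has a preimage under h.
Since gcd(15, 84) = 3, we have 15x ≡ 0 (mod 3) for all x, so h(x) ≡ 1 (mod 3).
But 0 ≢ 1 (mod 3), so 0 ∈ ℤ_{84} has no preimage. Therefore h is not surjective.
Since h is not surjective, we find the least positive k with h(k) = h(0): this means 15k ≡ 0 (mod 84), i.e. 84 ∣ 15k. Since gcd(15, 84) = 3, dividing through by 3 this holds exactly when 28 ∣ 5k, and as gcd(5, 28) = 1, exactly when 28 ∣ k.
The smallest positive such k is 28.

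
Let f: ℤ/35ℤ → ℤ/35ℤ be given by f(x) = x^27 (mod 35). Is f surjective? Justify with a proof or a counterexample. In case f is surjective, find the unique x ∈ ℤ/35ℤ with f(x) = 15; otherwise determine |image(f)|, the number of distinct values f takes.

f(4): Repeated squaring mod 35: 4^1 ≡ 4, 4^2 ≡ 4² = 16, 4^4 ≡ 16² = 256 ≡ 11, 4^8 ≡ 11² = 121 ≡ 16, 4^16 ≡ 16² = 256 ≡ 11. Since 27 = 16 + 8 + 2 + 1, 4^27 ≡ 11·16·16·4: 11·16 = 176 ≡ 1, then 1·16 = 16, then 16·4 = 64 ≡ 29. So 4^27 ≡ 29 (mod 35).
f(9): Repeated squaring mod 35: 9^1 ≡ 9, 9^2 ≡ 9² = 81 ≡ 11, 9^4 ≡ 11² = 121 ≡ 16, 9^8 ≡ 16² = 256 ≡ 11, 9^16 ≡ 11² = 121 ≡ 16. Since 27 = 16 + 8 + 2 + 1, 9^27 ≡ 16·11·11·9: 16·11 = 176 ≡ 1, then 1·11 = 11, then 11·9 = 99 ≡ 29. So 9^27 ≡ 29 (mod 35).
So f(4) = f(9) = 29 while 4 ≠ 9, thus f is not injective.
A non-injective map from the 35-element set ℤ/35ℤ to itself takes at most 34 distinct values, so it cannot be surjective. Therefore f is not surjective.
Since f is not surjective, we determine |image(f)|. Computing x^27 mod 35 for each x (by repeated squaring, reducing mod 35 at every step), the values f(0), f(1), …, f(34) are: 0, 1, 8, 27, 29, 20, 6, 28, 22, 29, 20, 1, 13, 27, 14, 15, 1, 13, 22, 34, 20, 21, 8, 22, 34, 15, 6, 13, 7, 29, 15, 6, 8, 27, 34.
The distinct values are {0, 1, 6, 7, 8, 13, 14, 15, 20, 21, 22, 27, 28, 29, 34}; there are 15 of them.

15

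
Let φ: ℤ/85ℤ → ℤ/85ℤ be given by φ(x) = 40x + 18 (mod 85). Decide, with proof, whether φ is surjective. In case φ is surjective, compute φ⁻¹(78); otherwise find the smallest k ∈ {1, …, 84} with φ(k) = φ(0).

Since gcd(40, 85) = 5, we have 40x ≡ 0 (mod 5) for all x, so φ(x) ≡ 3 (mod 5).
But 0 ≢ 3 (mod 5), so 0 ∈ ℤ/85ℤ has no preimage. So φ is not surjective.
Since φ is not surjective, we find the least positive k with φ(k) = φ(0): this means 40k ≡ 0 (mod 85), i.e. 85 ∣ 40k. Since gcd(40, 85) = 5, dividing through by 5 this holds exactly when 17 ∣ 8k, and as gcd(8, 17) = 1, exactly when 17 ∣ k.
The smallest positive such k is 17.

17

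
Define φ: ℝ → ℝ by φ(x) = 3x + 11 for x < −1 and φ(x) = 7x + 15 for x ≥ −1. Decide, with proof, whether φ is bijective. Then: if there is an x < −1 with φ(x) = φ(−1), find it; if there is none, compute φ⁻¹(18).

Both pieces are strictly increasing (slopes 3 and 7), so each is injective on its own interval.
The left piece maps (−∞, −1) onto (−∞, 8); the right piece maps [−1, ∞) onto [8, ∞).
Since 8 = 8, the images partition ℝ: φ is injective and surjective, hence bijective.
Because the two images are disjoint, no x < −1 has φ(x) = φ(−1), so we compute φ⁻¹(18): 18 lies in [8, ∞), so solve 7x + 15 = 18: x = (18 − 15)/7 = 3/7.

3/7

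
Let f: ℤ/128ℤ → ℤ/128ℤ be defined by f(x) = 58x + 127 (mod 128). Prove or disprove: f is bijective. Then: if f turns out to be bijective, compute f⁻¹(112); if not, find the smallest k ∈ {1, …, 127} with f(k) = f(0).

64

We have gcd(58, 128) = 2 > 1. Taking a = 0 and b = 64: f(0) = 127 and f(64) = 58·64 + 127 = 3839 ≡ 127 (mod 128).
So f(0) = f(64) while 0 ≠ 64, so f is not injective, hence not bijective.
Since f is not bijective, we find the least positive k with f(k) = f(0): this means 58k ≡ 0 (mod 128), i.e. 128 ∣ 58k. Since gcd(58, 128) = 2, dividing through by 2 this holds exactly when 64 ∣ 29k, and as gcd(29, 64) = 1, exactly when 64 ∣ k.
The smallest positive such k is 64.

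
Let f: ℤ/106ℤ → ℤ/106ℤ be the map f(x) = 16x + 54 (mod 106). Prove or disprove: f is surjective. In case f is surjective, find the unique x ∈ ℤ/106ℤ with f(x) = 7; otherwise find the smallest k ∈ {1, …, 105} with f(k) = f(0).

Since gcd(16, 106) = 2, we have 16x ≡ 0 (mod 2) for all x, so f(x) ≡ 0 (mod 2).
But 1 ≢ 0 (mod 2), so 1 ∈ ℤ/106ℤ has no preimage. Hence f is not surjective.
Since f is not surjective, we find the least positive k with f(k) = f(0): this means 16k ≡ 0 (mod 106), i.e. 106 ∣ 16k. Since gcd(16, 106) = 2, dividing through by 2 this holds exactly when 53 ∣ 8k, and as gcd(8, 53) = 1, exactly when 53 ∣ k.
The smallest positive such k is 53.

53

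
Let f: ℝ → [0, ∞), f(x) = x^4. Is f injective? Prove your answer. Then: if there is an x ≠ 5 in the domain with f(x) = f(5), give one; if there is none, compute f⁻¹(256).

f(5) = 625 = (−5)^4 = f(−5) (since 4 is even), with 5 ≠ −5. So f is not injective.
For the follow-up, such an x exists: taking x = −5 ∈ ℝ gives f(−5) = 625 = f(5) with −5 ≠ 5.

-5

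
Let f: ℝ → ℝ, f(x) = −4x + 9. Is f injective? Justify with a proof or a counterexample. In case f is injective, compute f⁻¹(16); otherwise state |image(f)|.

-7/4

Suppose f(a) = f(b). Then −4a + 9 = −4b + 9, thus −4a = −4b, therefore a = b.
Thus f is injective.
Since f is injective, we compute f⁻¹(16) = (16 − 9)/(−4) = −7/4.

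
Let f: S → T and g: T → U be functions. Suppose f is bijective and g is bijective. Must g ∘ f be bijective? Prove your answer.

bijective

Injectivity: if g(f(a)) = g(f(b)) then f(a) = f(b) (g injective) so a = b (f injective).
Surjectivity: for c ∈ U pick b with g(b) = c, then a with f(a) = b; then (g ∘ f)(a) = c.
Hence g ∘ f is bijective.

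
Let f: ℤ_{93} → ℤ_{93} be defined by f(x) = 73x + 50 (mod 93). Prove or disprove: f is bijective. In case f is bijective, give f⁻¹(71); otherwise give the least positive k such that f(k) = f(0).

78

Recall that f is injective if f(s) = f(t) implies s = t.
If f(s) = f(t), then 73s ≡ 73t (mod 93). Because gcd(73, 93) = 1, we may cancel 73 to get s ≡ t (mod 93).
We now compute 73⁻¹ mod 93 explicitly. Euclid's algorithm: 93 = 1·73 + 20, 73 = 3·20 + 13, 20 = 1·13 + 7, 13 = 1·7 + 6, 7 = 1·6 + 1; back-substituting gives 1 = 79·73 − 62·93, so 73⁻¹ ≡ 79 (mod 93).
Then y ↦ 79(y − 50) is a two-sided inverse to f, so every y ∈ ℤ_{93} has a preimage.
So f is bijective.
Since f is bijective, we compute f⁻¹(71): solve 73x + 50 ≡ 71 (mod 93), i.e. 73x ≡ 21 (mod 93).
Multiplying by 73⁻¹ = 79 gives x ≡ 79·21 = 1659 = 17·93 + 78 ≡ 78 (mod 93).
Check: f(78) = 73·78 + 50 = 5744 = 61·93 + 71 ≡ 71 (mod 93).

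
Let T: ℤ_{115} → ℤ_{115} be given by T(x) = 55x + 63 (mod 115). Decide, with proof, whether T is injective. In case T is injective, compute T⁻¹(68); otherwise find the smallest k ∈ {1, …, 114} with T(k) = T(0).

23

We have gcd(55, 115) = 5 > 1. Taking u = 0 and v = 23: T(0) = 63 and T(23) = 55·23 + 63 = 1328 ≡ 63 (mod 115).
So T(0) = T(23) while 0 ≠ 23, hence T is not injective.
Since T is not injective, we find the least positive k with T(k) = T(0): this means 55k ≡ 0 (mod 115), i.e. 115 ∣ 55k. Since gcd(55, 115) = 5, dividing through by 5 this holds exactly when 23 ∣ 11k, and as gcd(11, 23) = 1, exactly when 23 ∣ k.
The smallest positive such k is 23.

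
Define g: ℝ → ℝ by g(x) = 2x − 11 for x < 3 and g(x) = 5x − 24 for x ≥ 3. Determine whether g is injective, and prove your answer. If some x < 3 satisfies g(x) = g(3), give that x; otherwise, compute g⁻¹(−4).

1

Both pieces are strictly increasing (slopes 2 and 5), so each is injective on its own interval.
The left piece maps (−∞, 3) onto (−∞, −5); the right piece maps [3, ∞) onto [−9, ∞).
These images overlap. In particular g(3) = −9 (right piece), and solving 2x − 11 = −9 on the left piece gives x = 1 < 3.
So g(1) = g(3) with 1 ≠ 3, and g is not injective. This x = 1 is the requested value below 3.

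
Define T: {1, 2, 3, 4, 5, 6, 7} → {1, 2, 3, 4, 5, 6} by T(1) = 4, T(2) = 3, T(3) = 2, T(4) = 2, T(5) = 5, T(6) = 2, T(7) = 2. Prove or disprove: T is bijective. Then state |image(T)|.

4

T(3) = 2 = T(4) with 3 ≠ 4, so T is not injective, hence not bijective.
The image of T is {2, 3, 4, 5}, which has 4 elements.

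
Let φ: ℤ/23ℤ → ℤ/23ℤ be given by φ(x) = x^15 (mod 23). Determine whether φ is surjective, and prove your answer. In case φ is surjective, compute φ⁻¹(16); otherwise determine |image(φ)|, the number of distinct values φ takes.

Since 23 is prime, the nonzero elements of ℤ/23ℤ form a cyclic group of order 22.
As gcd(15, 22) = 1, raising to the 15th power is a bijection on this group: if a^15 ≡ b^15 then (ab^{−1})^15 = 1, and the only element of order dividing gcd(15, 22) = 1 is 1, so a = b.
With φ(0) = 0 this makes φ injective on all of ℤ/23ℤ, hence bijective (finite equal-size domain and codomain). In particular φ is surjective.
Since φ is surjective, we find the preimage of 16. The inverse of x ↦ x^15 on (ℤ/23ℤ)^× is x ↦ x^3, because 15·3 = 45 = 2·22 + 1 ≡ 1 (mod 22) and x^{22} = 1 for x ≠ 0 (Fermat). So φ⁻¹(16) = 16^3 mod 23.
Repeated squaring mod 23: 16^1 ≡ 16, 16^2 ≡ 16² = 256 ≡ 3. Since 3 = 2 + 1, 16^3 ≡ 3·16: 3·16 = 48 ≡ 2. So 16^3 ≡ 2 (mod 23).
Hence φ⁻¹(16) = 2.

2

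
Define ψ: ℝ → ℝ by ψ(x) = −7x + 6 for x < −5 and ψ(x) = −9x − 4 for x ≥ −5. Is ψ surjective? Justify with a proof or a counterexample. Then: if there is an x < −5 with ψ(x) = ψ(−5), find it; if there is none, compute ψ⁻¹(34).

Both pieces are strictly decreasing (slopes −7 and −9), so each is injective on its own interval.
The left piece maps (−∞, −5) onto (41, ∞); the right piece maps [−5, ∞) onto (−∞, 41].
These images together cover ℝ, so ψ is surjective.
Because the two images are disjoint, no x < −5 has ψ(x) = ψ(−5), so we compute ψ⁻¹(34): 34 lies in (−∞, 41], so solve −9x − 4 = 34: x = (34 + 4)/(−9) = −38/9.

-38/9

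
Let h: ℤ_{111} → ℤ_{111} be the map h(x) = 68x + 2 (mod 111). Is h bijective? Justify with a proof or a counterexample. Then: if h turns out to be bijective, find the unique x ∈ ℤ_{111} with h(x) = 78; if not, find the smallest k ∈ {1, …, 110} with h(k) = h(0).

86

Recall: h is injective if h(s) = h(t) implies s = t.
Suppose h(s) = h(t) in ℤ_{111}. Then 68s + 2 ≡ 68t + 2 (mod 111), thus 68(s − t) ≡ 0 (mod 111).
Since gcd(68, 111) = 1, 68 is invertible modulo 111, hence s − t ≡ 0 (mod 111), i.e. s = t.
We now compute 68⁻¹ mod 111 explicitly. Euclid's algorithm: 111 = 1·68 + 43, 68 = 1·43 + 25, 43 = 1·25 + 18, 25 = 1·18 + 7, 18 = 2·7 + 4, 7 = 1·4 + 3, 4 = 1·3 + 1; back-substituting gives 1 = 80·68 − 49·111, so 68⁻¹ ≡ 80 (mod 111).
Then y ↦ 80(y − 2) is a two-sided inverse to h, so every y ∈ ℤ_{111} has a preimage.
Hence h is bijective.
Since h is bijective, we compute h⁻¹(78): solve 68x + 2 ≡ 78 (mod 111), i.e. 68x ≡ 76 (mod 111).
Multiplying by 68⁻¹ = 80 gives x ≡ 80·76 = 6080 = 54·111 + 86 ≡ 86 (mod 111).
Check: h(86) = 68·86 + 2 = 5850 = 52·111 + 78 ≡ 78 (mod 111).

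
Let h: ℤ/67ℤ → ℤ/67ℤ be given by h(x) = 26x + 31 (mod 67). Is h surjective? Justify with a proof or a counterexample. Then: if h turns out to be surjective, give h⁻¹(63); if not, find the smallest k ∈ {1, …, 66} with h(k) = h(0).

27

Recall that h is surjective if every y in the codomain equals h(x) for some x in the domain.
Since gcd(26, 67) = 1, 26 is invertible modulo 67. Euclid's algorithm: 67 = 2·26 + 15, 26 = 1·15 + 11, 15 = 1·11 + 4, 11 = 2·4 + 3, 4 = 1·3 + 1; back-substituting gives 1 = 49·26 − 19·67, so 26⁻¹ ≡ 49 (mod 67).
Then y ↦ 49(y − 31) is a two-sided inverse to h, so every y ∈ ℤ/67ℤ has a preimage.
Thus h is surjective.
Since h is surjective, we find h⁻¹(63): we need 26x ≡ 63 − 31 ≡ 32 (mod 67). Using 26⁻¹ = 49: x ≡ 49·32 = 1568 = 23·67 + 27, so x = 27.
Check: h(27) = 26·27 + 31 = 733 = 10·67 + 63 ≡ 63 (mod 67).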